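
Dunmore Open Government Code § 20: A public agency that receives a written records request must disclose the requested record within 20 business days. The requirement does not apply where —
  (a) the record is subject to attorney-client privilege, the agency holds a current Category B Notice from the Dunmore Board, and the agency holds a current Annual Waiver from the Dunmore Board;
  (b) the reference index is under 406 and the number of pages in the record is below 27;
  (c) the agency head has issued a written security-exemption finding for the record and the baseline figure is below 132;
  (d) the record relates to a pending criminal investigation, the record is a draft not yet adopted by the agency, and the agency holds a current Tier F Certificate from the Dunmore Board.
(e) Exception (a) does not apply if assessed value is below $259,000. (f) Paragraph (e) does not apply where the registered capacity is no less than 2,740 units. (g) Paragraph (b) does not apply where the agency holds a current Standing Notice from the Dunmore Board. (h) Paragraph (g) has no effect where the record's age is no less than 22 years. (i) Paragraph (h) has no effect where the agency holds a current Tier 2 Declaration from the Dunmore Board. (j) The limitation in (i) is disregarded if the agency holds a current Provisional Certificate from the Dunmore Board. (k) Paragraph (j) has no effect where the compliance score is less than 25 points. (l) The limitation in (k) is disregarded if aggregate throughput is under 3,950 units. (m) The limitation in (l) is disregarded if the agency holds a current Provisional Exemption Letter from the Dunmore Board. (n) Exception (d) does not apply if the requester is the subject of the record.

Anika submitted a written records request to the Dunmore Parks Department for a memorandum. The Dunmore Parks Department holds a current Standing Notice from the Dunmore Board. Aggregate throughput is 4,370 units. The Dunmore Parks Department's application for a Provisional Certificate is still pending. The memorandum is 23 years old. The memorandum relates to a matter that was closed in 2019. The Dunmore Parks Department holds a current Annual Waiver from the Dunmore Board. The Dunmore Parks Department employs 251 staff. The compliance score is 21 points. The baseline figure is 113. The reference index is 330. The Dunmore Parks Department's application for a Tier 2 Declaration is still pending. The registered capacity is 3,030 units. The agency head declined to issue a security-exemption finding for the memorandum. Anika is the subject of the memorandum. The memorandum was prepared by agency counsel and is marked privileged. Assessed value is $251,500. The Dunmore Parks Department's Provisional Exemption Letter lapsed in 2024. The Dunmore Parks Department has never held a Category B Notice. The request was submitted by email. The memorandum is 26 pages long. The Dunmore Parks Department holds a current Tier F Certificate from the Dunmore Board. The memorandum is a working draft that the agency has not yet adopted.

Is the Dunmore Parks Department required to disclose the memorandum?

No — exception (b) applies; the Dunmore Parks Department is not required to disclose the memorandum.

Exception (a) requires that the agency holds a current Category B Notice from the Dunmore Board; but no current Category B Notice is held, so (a) is unavailable.
All of (b)'s requirements are met (the reference index is 330, under the 406 limit; the number of pages in the record is 26, below the 27 limit). Considering the limiting provisions: (g) would limit (b) — a current Standing Notice is held — but (h) sets (g) aside: (h) operates against (g): the record's age is 23 years, meeting the 22 years threshold. (i) is not triggered (there is no Tier 2 Declaration in force), so (h) stands. (b) remains available.
Exception (c) requires that the agency head has issued a written security-exemption finding for the record; but the agency head declined to issue a security-exemption finding, so (c) is unavailable.
Exception (d) requires that the record relates to a pending criminal investigation; but the memorandum relates to a closed matter, so (d) is unavailable.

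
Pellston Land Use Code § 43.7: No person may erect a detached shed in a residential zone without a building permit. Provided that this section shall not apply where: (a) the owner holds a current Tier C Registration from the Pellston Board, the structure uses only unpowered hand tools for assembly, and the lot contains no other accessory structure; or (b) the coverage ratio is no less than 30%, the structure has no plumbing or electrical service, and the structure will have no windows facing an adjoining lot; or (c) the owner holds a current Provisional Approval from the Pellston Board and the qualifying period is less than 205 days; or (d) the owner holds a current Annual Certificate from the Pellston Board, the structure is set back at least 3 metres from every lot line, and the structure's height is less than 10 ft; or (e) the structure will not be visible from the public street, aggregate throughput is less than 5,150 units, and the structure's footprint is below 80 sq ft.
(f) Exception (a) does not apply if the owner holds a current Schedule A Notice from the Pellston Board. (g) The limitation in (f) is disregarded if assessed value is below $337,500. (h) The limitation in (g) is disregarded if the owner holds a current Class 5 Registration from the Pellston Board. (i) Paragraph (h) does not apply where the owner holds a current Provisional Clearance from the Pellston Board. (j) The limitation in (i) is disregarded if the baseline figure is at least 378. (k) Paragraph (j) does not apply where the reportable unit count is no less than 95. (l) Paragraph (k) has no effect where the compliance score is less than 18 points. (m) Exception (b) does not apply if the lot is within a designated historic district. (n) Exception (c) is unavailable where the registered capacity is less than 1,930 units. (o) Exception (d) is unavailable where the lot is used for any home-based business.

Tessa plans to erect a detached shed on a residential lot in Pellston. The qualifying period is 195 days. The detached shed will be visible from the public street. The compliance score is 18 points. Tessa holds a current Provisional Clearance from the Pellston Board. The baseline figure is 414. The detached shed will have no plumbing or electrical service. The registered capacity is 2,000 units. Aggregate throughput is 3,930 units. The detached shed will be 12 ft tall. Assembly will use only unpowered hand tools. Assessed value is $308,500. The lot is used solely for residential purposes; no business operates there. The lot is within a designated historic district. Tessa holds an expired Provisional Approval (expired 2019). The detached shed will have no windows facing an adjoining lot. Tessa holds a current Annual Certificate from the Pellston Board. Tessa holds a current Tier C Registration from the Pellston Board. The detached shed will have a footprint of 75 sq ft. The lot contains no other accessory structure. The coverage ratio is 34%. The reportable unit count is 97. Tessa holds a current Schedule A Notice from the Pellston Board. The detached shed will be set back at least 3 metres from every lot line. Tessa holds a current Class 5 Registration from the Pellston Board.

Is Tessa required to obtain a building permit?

No — exception (a) applies; Tessa does not need a building permit.

Exception (a) is satisfied on its face — a current Tier C Registration is held; assembly uses only hand tools; the lot has no other accessory structure. As to paragraphs (f)–(l): (f) would limit (a) — a current Schedule A Notice is held — but (g) sets (f) aside: (g) is engaged — assessed value is $308,500, below the $337,500 limit. (h) operates (a current Class 5 Registration is held), but is itself disapplied by (i): (i) applies — a current Provisional Clearance is held. (j) would limit (i) — the baseline figure is 414, meeting the 378 threshold — but (k) sets (j) aside: (k) is triggered — the reportable unit count is 97, meeting the 95 threshold. (l) is not engaged (the compliance score is 18 points, not less than 18 points), so (k) stands. Exception (a) stands.
Exception (b): the coverage ratio is 34%, meeting the 30% threshold; there is no plumbing or electrical service; no windows face an adjoining lot — every condition holds. But applying paragraph (m): (m) applies — the lot is in a historic district. Exception (b) does not apply.
Exception (c) requires that the owner holds a current Provisional Approval from the Pellston Board; but no current Provisional Approval is held, so (c) is unavailable.
Exception (d) requires that the structure's height is less than 10 ft; but the structure's height is 12 ft, not less than 10 ft, so (d) is unavailable.
Exception (e) requires that the structure will not be visible from the public street; but the structure will be visible from the street, so (e) is unavailable.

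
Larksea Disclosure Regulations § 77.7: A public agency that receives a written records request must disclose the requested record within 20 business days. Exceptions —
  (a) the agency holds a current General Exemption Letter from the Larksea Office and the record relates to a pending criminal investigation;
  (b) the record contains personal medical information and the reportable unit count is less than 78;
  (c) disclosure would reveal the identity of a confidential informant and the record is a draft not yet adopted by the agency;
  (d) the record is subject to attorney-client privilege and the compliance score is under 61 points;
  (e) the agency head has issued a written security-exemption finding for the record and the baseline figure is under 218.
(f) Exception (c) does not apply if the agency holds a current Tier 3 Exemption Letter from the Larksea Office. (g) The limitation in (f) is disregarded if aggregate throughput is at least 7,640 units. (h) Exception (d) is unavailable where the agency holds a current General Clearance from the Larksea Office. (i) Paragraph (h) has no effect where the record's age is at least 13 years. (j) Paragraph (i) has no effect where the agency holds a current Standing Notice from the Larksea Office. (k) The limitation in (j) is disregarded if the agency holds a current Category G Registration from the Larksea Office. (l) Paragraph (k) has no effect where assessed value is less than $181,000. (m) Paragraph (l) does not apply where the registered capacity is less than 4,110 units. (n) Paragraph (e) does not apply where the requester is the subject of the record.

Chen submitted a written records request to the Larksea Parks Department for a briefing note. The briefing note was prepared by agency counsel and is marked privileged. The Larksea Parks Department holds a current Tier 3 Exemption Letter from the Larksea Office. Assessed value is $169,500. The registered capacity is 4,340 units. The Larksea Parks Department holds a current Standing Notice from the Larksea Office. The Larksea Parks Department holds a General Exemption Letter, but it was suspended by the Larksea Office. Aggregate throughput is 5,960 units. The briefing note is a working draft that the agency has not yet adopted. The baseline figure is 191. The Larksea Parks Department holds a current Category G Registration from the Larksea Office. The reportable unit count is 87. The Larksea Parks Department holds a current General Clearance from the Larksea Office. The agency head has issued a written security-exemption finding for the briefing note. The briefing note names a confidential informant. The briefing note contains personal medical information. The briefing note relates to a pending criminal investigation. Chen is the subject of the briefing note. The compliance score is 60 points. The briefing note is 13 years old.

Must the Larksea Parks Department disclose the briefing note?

Exception (a) does not apply: the General Exemption Letter is not current.
Exception (b) does not apply: the reportable unit count is 87, not less than 78.
Exception (c) is satisfied on its face — the briefing note names a confidential informant; the briefing note is an unadopted draft. But applying paragraphs (f)–(g): (f) is triggered — a current Tier 3 Exemption Letter is held. (g) is not triggered (aggregate throughput is 5,960 units, short of 7,640 units), so (f) stands. Exception (c) does not apply.
Exception (d) is satisfied on its face — the briefing note is privileged; the compliance score is 60 points, under the 61 points limit. Turning to paragraphs (h)–(m): (h) operates against (d): a current General Clearance is held. (i) is triggered (the record's age is 13 years, meeting the 13 years threshold), but is displaced by (j): (j) is triggered — a current Standing Notice is held. (k) would limit (j) — a current Category G Registration is held — but (l) sets (k) aside: (l) operates against (k): assessed value is $169,500, less than the $181,000 limit. (m) is not triggered (the registered capacity is 4,340 units, not less than 4,110 units), so (l) stands. Exception (d) does not apply.
All of (e)'s requirements are met (a written security-exemption finding has been issued; the baseline figure is 191, under the 218 limit). Turning to paragraph (n): (n) operates — Chen is the subject of the briefing note. Exception (e) does not apply.
Every exception is unavailable, so the rule governs.

Yes — the Larksea Parks Department must disclose the briefing note.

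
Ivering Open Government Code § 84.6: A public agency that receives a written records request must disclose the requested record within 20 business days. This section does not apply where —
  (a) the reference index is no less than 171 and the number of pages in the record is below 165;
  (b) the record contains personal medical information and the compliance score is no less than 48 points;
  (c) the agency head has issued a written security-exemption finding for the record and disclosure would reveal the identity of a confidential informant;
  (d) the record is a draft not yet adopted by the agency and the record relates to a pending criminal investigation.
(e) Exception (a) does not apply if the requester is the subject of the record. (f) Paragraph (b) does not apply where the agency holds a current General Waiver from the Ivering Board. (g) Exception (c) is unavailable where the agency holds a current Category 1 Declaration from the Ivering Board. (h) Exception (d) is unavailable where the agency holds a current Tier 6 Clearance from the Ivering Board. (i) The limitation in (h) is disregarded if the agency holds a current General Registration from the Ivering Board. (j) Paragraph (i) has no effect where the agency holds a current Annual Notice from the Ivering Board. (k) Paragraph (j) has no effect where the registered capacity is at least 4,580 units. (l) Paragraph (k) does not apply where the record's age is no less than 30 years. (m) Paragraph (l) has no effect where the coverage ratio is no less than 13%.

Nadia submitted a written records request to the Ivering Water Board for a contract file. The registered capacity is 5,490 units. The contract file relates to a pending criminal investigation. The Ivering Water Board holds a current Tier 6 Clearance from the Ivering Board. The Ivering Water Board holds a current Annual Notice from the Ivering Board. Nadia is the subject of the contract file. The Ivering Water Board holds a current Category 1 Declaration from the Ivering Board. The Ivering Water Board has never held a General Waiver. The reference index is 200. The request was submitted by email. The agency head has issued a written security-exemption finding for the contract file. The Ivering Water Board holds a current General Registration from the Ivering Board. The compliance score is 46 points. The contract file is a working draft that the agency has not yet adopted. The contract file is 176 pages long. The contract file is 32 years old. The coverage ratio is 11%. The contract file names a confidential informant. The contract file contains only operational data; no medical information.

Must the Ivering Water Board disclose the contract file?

Exception (a) does not apply: the number of pages in the record is 176, not below 165.
Exception (b) requires that the record contains personal medical information; but the contract file contains only operational data, so (b) is unavailable.
Exception (c)'s conditions are all satisfied: a written security-exemption finding has been issued; the contract file names a confidential informant. Turning to paragraph (g): (g) applies — a current Category 1 Declaration is held. Exception (c) does not apply.
Exception (d): the contract file is an unadopted draft; the contract file relates to a pending investigation — every condition holds. But applying paragraphs (h)–(m): (h) applies — a current Tier 6 Clearance is held. (i) operates (a current General Registration is held), but is set aside by (j): (j) applies — a current Annual Notice is held. (k) would limit (j) — the registered capacity is 5,490 units, meeting the 4,580 units threshold — but (l) sets (k) aside: (l) is engaged — the record's age is 32 years, meeting the 30 years threshold. (m), which would lift (l), is inapplicable — the coverage ratio is 11%, short of 13%. So (d) is unavailable.
No exception is made out. the Ivering Water Board falls within the general rule.

Yes — the Ivering Water Board must disclose the contract file.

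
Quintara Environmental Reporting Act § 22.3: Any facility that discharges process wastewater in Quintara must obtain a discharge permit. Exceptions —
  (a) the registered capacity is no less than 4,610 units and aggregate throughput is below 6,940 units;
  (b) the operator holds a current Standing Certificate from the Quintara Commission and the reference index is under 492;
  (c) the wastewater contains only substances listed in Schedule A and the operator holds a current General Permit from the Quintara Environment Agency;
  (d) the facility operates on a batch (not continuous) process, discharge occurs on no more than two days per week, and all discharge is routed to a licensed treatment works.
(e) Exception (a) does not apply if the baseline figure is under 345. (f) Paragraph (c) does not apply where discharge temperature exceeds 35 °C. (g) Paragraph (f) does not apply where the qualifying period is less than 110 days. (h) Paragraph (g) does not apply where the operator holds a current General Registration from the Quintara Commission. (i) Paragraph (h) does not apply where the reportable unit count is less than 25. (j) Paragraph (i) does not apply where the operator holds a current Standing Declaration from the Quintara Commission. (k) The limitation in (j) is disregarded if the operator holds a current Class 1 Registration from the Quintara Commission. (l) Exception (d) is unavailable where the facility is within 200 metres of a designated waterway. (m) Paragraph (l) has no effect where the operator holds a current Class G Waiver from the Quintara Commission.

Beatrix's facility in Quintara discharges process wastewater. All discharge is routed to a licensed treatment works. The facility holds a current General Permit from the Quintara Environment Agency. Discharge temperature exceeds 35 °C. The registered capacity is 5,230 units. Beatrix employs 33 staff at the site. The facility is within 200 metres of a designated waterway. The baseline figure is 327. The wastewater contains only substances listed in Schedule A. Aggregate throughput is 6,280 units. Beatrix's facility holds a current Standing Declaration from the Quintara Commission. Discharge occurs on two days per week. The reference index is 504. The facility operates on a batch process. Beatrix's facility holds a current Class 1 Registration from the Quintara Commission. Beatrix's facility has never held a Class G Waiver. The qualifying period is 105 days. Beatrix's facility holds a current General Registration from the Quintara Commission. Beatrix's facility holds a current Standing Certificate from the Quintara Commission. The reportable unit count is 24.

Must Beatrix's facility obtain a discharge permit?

Exception (a)'s conditions are all satisfied: the registered capacity is 5,230 units, meeting the 4,610 units threshold; aggregate throughput is 6,280 units, below the 6,940 units limit. However, paragraph (e) must be considered: (e) operates against (a): the baseline figure is 327, under the 345 limit. So (a) is unavailable.
Exception (b) requires that the reference index is under 492; but the reference index is 504, not under 492, so (b) is unavailable.
All of (c)'s requirements are met (the wastewater is Schedule-A-only; a current General Permit is held). Considering the limiting provisions: (f) operates (discharge temperature exceeds 35 °C), but yields to (g): (g) operates against (f): the qualifying period is 105 days, less than the 110 days limit. (h) is engaged (a current General Registration is held), but is displaced by (i): (i) operates against (h): the reportable unit count is 24, less than the 25 limit. (j) would limit (i) — a current Standing Declaration is held — but (k) sets (j) aside: (k) operates against (j): a current Class 1 Registration is held. (c) remains available.
Exception (d)'s conditions are all satisfied: the facility operates on a batch process; discharge occurs on no more than two days per week; discharge is routed to a licensed treatment works. However, paragraphs (l)–(m) must be considered: (l) operates against (d): the facility is within 200 m of a designated waterway. (m), which would lift (l), is inapplicable — the Class G Waiver is not current. So (d) is unavailable.

No — exception (c) applies; Beatrix's facility is not required to obtain a discharge permit.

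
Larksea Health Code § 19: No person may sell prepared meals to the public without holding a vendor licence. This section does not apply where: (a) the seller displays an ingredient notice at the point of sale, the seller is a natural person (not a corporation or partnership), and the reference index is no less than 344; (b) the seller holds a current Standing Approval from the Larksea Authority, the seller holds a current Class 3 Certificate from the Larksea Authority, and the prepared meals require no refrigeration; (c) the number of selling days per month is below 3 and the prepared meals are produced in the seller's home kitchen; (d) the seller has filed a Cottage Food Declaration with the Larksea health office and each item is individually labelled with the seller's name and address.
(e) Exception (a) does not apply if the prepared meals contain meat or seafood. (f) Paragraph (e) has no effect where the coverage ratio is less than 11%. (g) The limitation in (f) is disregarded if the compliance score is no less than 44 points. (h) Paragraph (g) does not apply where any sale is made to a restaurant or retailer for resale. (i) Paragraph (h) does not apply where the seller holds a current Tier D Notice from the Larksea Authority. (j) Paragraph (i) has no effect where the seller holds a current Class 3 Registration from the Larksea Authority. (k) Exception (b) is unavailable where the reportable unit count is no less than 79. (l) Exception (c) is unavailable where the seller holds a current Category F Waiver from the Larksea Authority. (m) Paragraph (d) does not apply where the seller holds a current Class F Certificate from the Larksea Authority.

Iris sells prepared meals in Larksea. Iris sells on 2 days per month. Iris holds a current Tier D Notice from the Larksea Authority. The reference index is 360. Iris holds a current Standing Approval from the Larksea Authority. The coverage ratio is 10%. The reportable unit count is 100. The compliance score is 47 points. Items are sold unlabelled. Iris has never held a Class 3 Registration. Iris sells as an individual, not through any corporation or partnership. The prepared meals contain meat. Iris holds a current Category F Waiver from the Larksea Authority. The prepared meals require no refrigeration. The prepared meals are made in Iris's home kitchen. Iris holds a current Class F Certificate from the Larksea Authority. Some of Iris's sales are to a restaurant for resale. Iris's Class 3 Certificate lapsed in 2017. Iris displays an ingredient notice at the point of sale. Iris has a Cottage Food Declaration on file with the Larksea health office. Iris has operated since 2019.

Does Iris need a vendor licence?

Yes — Iris must hold a vendor licence.

Exception (a): an ingredient notice is displayed; the seller is a natural person; the reference index is 360, meeting the 344 threshold — every condition holds. But: (e) operates against (a): the prepared meals contain meat. (f) operates (the coverage ratio is 10%, less than the 11% limit), but is overridden by (g): (g) operates — the compliance score is 47 points, meeting the 44 points threshold. (h) would limit (g) — some sales are to a restaurant for resale — but (i) sets (h) aside: (i) operates against (h): a current Tier D Notice is held. (j), which would lift (i), is not engaged — the Class 3 Registration is not current. (a) is therefore removed.
Exception (b) does not apply: the Class 3 Certificate is not current.
Exception (c) is satisfied on its face — the number of selling days per month is 2, below the 3 limit; the prepared meals are home-kitchen produced. Turning to paragraph (l): (l) operates — a current Category F Waiver is held. (c) is therefore removed.
Exception (d) fails — items are sold unlabelled.
No exception applies. The general rule governs.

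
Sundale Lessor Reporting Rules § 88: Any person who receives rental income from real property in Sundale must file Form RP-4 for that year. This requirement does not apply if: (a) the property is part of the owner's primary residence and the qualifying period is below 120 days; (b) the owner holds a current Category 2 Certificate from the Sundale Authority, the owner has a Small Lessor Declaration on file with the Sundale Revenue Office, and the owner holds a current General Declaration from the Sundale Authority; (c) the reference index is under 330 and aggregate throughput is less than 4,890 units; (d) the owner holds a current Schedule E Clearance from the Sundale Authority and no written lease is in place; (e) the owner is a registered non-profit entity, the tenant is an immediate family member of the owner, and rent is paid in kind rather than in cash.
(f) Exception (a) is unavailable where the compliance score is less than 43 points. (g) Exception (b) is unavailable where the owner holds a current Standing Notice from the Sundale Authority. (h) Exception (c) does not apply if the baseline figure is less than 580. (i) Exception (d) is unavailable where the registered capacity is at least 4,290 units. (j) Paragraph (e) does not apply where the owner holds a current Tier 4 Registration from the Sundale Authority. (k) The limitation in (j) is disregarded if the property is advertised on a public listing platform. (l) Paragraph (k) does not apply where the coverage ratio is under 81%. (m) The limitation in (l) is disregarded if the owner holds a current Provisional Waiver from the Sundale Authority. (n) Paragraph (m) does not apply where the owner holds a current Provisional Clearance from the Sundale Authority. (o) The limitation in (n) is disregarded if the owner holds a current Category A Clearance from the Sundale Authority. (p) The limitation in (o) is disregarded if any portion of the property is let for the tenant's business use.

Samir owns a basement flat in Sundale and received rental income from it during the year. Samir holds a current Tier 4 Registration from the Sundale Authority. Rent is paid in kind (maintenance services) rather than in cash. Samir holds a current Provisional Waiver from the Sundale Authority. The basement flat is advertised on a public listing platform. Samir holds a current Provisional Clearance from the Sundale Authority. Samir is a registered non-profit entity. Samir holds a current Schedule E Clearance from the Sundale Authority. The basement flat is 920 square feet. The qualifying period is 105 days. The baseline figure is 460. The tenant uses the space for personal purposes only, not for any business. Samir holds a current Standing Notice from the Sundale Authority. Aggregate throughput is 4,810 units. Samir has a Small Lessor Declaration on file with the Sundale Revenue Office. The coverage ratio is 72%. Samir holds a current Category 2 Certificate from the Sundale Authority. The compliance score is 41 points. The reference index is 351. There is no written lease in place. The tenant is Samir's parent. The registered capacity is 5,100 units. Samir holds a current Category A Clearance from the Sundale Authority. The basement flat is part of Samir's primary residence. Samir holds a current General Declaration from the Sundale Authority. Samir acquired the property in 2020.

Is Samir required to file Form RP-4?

Exception (a) is satisfied on its face — the basement flat is part of the primary residence; the qualifying period is 105 days, below the 120 days limit. But applying paragraph (f): (f) operates — the compliance score is 41 points, less than the 43 points limit. So (a) is unavailable.
Exception (b) is satisfied on its face — a current Category 2 Certificate is held; a Small Lessor Declaration is on file; a current General Declaration is held. However, paragraph (g) must be considered: (g) applies — a current Standing Notice is held. (b) is therefore removed.
Exception (c) does not apply: the reference index is 351, not under 330.
Exception (d) is satisfied on its face — a current Schedule E Clearance is held; there is no written lease. However, paragraph (i) must be considered: (i) applies — the registered capacity is 5,100 units, meeting the 4,290 units threshold. So (d) is unavailable.
Exception (e)'s conditions are all satisfied: Samir is a registered non-profit; the tenant is an immediate family member; rent is paid in kind. Considering the limiting provisions: (j) would limit (e) — a current Tier 4 Registration is held — but (k) sets (j) aside: (k) is engaged — the property is publicly advertised. (l) would limit (k) — the coverage ratio is 72%, under the 81% limit — but (m) sets (l) aside: (m) operates against (l): a current Provisional Waiver is held. (n) applies (a current Provisional Clearance is held), but is set aside by (o): (o) operates — a current Category A Clearance is held. (p), which would lift (o), is not engaged — the space is used for personal purposes only. So (e) applies.

No — exception (e) applies; Samir is not required to file Form RP-4.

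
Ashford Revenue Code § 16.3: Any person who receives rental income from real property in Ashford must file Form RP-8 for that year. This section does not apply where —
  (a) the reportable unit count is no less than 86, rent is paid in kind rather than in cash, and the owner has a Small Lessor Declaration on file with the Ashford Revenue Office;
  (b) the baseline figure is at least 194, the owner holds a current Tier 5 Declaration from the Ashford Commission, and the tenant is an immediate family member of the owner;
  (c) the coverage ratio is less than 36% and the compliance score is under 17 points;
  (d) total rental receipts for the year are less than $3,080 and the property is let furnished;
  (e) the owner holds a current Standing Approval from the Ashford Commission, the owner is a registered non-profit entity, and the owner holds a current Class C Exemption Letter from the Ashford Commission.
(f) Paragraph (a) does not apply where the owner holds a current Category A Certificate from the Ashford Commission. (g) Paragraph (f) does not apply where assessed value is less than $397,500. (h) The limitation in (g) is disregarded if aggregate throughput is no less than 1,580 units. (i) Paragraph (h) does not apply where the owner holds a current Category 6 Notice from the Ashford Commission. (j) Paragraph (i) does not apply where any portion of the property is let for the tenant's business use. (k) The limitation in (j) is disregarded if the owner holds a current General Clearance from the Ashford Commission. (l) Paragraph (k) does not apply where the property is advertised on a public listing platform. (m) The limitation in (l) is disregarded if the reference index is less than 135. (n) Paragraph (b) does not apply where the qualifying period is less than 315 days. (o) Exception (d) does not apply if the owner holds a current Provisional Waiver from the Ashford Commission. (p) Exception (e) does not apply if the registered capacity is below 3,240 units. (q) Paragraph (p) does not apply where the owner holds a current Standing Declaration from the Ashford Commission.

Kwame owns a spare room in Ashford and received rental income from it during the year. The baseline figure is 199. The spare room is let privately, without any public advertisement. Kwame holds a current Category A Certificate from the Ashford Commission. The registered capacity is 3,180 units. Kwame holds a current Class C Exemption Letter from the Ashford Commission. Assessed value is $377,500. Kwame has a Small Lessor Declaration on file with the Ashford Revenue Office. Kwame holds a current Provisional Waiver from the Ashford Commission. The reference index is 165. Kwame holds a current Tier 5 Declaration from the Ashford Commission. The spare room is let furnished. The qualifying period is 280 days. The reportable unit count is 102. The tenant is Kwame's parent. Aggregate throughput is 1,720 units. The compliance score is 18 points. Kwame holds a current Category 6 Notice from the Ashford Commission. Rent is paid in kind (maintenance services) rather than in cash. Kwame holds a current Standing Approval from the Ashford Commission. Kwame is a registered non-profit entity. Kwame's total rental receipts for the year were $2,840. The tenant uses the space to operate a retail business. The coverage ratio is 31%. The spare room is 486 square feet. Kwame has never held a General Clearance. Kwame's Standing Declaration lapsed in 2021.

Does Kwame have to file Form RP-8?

All of (a)'s requirements are met (the reportable unit count is 102, meeting the 86 threshold; rent is paid in kind; a Small Lessor Declaration is on file). But: (f) is triggered — a current Category A Certificate is held. (g) is triggered (assessed value is $377,500, less than the $397,500 limit), but is itself disapplied by (h): (h) is triggered — aggregate throughput is 1,720 units, meeting the 1,580 units threshold. (i) would limit (h) — a current Category 6 Notice is held — but (j) sets (i) aside: (j) operates against (i): the space is let for business use. (k) is not triggered (there is no General Clearance in force), so (j) stands. (a) is therefore removed.
Exception (b) is satisfied on its face — the baseline figure is 199, meeting the 194 threshold; a current Tier 5 Declaration is held; the tenant is an immediate family member. But applying paragraph (n): (n) operates against (b): the qualifying period is 280 days, less than the 315 days limit. So (b) is unavailable.
Exception (c) fails — the compliance score is 18 points, not under 17 points.
Exception (d)'s conditions are all satisfied: total rental receipts for the year are $2,840, less than the $3,080 limit; the property is let furnished. But applying paragraph (o): (o) applies — a current Provisional Waiver is held. So (d) is unavailable.
Exception (e) is satisfied on its face — a current Standing Approval is held; Kwame is a registered non-profit; a current Class C Exemption Letter is held. However, paragraphs (p)–(q) must be considered: (p) is engaged — the registered capacity is 3,180 units, below the 3,240 units limit. (q), which would lift (p), is not engaged — no current Standing Declaration is held. (e) is therefore removed.
No exception displaces § 16.3.

Yes — Kwame must file Form RP-8.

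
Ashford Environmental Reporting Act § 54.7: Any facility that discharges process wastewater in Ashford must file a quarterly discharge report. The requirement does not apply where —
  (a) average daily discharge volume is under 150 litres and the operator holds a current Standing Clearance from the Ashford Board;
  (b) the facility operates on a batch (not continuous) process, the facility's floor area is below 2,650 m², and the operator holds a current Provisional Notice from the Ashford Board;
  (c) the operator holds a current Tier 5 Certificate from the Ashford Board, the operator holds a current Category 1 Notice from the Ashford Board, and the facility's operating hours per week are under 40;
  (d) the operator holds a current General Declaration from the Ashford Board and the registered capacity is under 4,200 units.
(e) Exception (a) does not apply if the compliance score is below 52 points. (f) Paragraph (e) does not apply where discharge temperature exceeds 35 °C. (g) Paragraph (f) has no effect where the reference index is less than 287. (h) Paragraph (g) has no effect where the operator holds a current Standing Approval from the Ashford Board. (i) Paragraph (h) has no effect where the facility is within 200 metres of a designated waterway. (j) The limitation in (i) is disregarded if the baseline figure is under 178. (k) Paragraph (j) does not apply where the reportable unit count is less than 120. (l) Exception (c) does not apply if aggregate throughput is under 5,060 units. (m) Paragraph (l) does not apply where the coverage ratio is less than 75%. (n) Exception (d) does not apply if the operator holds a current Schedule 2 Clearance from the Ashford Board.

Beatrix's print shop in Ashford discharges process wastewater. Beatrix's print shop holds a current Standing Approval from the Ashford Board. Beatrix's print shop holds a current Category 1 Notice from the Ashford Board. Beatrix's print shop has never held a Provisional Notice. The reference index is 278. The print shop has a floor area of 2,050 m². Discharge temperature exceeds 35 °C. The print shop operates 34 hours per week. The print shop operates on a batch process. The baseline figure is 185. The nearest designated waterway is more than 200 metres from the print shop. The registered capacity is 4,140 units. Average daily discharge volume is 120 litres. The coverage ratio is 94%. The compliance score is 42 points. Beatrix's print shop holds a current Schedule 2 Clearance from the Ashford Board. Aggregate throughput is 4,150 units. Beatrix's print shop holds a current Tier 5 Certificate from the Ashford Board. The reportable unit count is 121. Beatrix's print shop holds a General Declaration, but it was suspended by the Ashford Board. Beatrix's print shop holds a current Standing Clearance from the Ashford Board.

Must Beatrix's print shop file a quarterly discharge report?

No — exception (a) applies; Beatrix's print shop is not required to file a quarterly discharge report.

Exception (a)'s conditions are all satisfied: average daily discharge volume is 120 litres, under the 150 litres limit; a current Standing Clearance is held. As to paragraphs (e)–(k): (e) is triggered (the compliance score is 42 points, below the 52 points limit), but is itself disapplied by (f): (f) operates — discharge temperature exceeds 35 °C. (g) would limit (f) — the reference index is 278, less than the 287 limit — but (h) sets (g) aside: (h) operates against (g): a current Standing Approval is held. (i) is not triggered (the print shop is more than 200 m from any designated waterway), so (h) stands. (a) remains available.
Exception (b) fails — no current Provisional Notice is held.
Exception (c): a current Tier 5 Certificate is held; a current Category 1 Notice is held; the facility's operating hours per week are 34, under the 40 limit — every condition holds. However, paragraphs (l)–(m) must be considered: (l) operates against (c): aggregate throughput is 4,150 units, under the 5,060 units limit. (m) does not operate here (the coverage ratio is 94%, not less than 75%), so (l) stands. (c) is therefore removed.
Exception (d) fails — the General Declaration is not current.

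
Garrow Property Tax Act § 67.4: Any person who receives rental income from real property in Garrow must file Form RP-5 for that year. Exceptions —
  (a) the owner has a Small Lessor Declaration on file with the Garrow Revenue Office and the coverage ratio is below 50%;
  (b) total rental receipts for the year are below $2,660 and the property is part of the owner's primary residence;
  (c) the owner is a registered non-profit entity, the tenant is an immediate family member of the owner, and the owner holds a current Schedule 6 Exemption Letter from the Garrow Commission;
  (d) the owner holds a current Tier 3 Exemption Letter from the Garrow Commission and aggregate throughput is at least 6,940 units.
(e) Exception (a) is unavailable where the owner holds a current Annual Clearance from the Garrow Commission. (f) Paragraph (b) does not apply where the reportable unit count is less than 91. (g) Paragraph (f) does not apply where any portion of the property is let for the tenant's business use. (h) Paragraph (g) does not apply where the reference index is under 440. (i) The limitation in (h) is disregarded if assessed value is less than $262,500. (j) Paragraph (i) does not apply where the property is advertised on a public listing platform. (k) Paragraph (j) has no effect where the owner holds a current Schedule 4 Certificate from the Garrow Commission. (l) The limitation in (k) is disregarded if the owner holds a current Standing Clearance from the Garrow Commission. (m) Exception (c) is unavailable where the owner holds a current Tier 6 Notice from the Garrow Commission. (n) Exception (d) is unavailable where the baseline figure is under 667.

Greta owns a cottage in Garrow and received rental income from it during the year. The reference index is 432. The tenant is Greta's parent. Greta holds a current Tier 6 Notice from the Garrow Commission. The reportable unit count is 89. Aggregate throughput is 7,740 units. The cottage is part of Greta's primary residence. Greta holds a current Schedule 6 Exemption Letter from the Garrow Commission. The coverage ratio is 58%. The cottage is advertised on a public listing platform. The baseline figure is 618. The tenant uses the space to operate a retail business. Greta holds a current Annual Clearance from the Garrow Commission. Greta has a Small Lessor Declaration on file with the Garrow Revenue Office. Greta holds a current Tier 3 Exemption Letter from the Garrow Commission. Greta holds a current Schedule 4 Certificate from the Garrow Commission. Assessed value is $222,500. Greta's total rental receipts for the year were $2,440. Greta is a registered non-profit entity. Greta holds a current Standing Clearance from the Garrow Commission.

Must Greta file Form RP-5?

Yes — Greta must file Form RP-5.

Exception (a) fails — the coverage ratio is 58%, not below 50%.
Exception (b): total rental receipts for the year are $2,440, below the $2,660 limit; the cottage is part of the primary residence — every condition holds. But: (f) operates against (b): the reportable unit count is 89, less than the 91 limit. (g) is engaged (the space is let for business use), but is overridden by (h): (h) applies — the reference index is 432, under the 440 limit. (i) would limit (h) — assessed value is $222,500, less than the $262,500 limit — but (j) sets (i) aside: (j) applies — the property is publicly advertised. (k) would limit (j) — a current Schedule 4 Certificate is held — but (l) sets (k) aside: (l) is engaged — a current Standing Clearance is held. Exception (b) does not apply.
All of (c)'s requirements are met (Greta is a registered non-profit; the tenant is an immediate family member; a current Schedule 6 Exemption Letter is held). Turning to paragraph (m): (m) operates — a current Tier 6 Notice is held. Exception (c) does not apply.
Exception (d) is satisfied on its face — a current Tier 3 Exemption Letter is held; aggregate throughput is 7,740 units, meeting the 6,940 units threshold. Turning to paragraph (n): (n) applies — the baseline figure is 618, under the 667 limit. Exception (d) does not apply.
No exception applies. The general rule governs.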